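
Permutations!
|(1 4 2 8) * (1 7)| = |(1 4 2 8 7)| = 5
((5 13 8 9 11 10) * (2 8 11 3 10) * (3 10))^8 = (2 8 9 10 5 13 11)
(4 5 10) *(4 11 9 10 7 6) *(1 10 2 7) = (1 10 11 9 2 7 6 4 5) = [0, 10, 7, 3, 5, 1, 4, 6, 8, 2, 11, 9]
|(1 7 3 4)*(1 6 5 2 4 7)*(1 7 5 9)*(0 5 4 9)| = |(0 5 2 9 1 7 3 4 6)| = 9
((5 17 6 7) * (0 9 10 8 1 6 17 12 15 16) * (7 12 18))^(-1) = (0 16 15 12 6 1 8 10 9)(5 7 18)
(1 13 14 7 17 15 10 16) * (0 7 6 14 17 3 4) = (0 7 3 4)(1 13 17 15 10 16)(6 14) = [7, 13, 2, 4, 0, 5, 14, 3, 8, 9, 16, 11, 12, 17, 6, 10, 1, 15]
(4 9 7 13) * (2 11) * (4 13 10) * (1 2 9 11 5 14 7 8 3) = (1 2 5 14 7 10 4 11 9 8 3) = [0, 2, 5, 1, 11, 14, 6, 10, 3, 8, 4, 9, 12, 13, 7]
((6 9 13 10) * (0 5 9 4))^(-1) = ((0 5 9 13 10 6 4))^(-1) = (0 4 6 10 13 9 5)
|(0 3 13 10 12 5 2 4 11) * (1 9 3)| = |(0 1 9 3 13 10 12 5 2 4 11)| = 11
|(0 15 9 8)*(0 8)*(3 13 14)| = |(0 15 9)(3 13 14)| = 3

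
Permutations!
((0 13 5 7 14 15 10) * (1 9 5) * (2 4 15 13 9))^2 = ((0 9 5 7 14 13 1 2 4 15 10))^2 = (0 5 14 1 4 10 9 7 13 2 15)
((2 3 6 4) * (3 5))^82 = ((2 5 3 6 4))^82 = (2 3 4 5 6)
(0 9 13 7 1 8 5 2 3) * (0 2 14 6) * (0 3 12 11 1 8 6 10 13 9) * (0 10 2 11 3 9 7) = (0 10 13)(1 6 9 7 8 5 14 2 12 3 11) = [10, 6, 12, 11, 4, 14, 9, 8, 5, 7, 13, 1, 3, 0, 2]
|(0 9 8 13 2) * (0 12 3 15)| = 8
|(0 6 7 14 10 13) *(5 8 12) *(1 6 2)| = |(0 2 1 6 7 14 10 13)(5 8 12)| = 24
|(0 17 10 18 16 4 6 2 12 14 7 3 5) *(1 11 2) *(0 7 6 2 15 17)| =12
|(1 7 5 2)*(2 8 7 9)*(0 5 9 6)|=8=|(0 5 8 7 9 2 1 6)|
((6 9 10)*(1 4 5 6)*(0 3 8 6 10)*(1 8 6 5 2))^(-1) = (0 9 6 3)(1 2 4)(5 8 10) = ((0 3 6 9)(1 4 2)(5 10 8))^(-1)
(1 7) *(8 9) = (1 7)(8 9) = [0, 7, 2, 3, 4, 5, 6, 1, 9, 8]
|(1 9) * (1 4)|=3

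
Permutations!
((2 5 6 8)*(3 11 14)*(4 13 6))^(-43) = ((2 5 4 13 6 8)(3 11 14))^(-43) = (2 8 6 13 4 5)(3 14 11)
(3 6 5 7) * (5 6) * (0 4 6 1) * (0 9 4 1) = (0 1 9 4 6)(3 5 7) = [1, 9, 2, 5, 6, 7, 0, 3, 8, 4]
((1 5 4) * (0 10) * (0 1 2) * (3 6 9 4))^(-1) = (0 2 4 9 6 3 5 1 10)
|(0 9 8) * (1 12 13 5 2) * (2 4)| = |(0 9 8)(1 12 13 5 4 2)| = 6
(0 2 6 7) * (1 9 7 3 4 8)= (0 2 6 3 4 8 1 9 7)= [2, 9, 6, 4, 8, 5, 3, 0, 1, 7]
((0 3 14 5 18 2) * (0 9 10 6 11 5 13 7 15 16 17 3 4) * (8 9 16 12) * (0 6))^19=((0 4 6 11 5 18 2 16 17 3 14 13 7 15 12 8 9 10))^19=(0 4 6 11 5 18 2 16 17 3 14 13 7 15 12 8 9 10)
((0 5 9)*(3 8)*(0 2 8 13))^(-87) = ((0 5 9 2 8 3 13))^(-87) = (0 8 5 3 9 13 2)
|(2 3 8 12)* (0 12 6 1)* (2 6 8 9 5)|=|(0 12 6 1)(2 3 9 5)|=4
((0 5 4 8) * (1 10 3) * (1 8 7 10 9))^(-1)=(0 8 3 10 7 4 5)(1 9)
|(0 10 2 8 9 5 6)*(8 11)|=|(0 10 2 11 8 9 5 6)|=8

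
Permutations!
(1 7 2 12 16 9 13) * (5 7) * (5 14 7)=(1 14 7 2 12 16 9 13)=[0, 14, 12, 3, 4, 5, 6, 2, 8, 13, 10, 11, 16, 1, 7, 15, 9]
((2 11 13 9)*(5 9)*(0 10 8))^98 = (0 8 10)(2 5 11 9 13)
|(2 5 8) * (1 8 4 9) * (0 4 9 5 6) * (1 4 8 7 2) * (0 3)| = |(0 8 1 7 2 6 3)(4 5 9)| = 21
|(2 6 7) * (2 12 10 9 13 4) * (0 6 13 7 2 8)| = |(0 6 2 13 4 8)(7 12 10 9)| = 12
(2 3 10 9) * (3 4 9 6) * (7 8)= (2 4 9)(3 10 6)(7 8)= [0, 1, 4, 10, 9, 5, 3, 8, 7, 2, 6]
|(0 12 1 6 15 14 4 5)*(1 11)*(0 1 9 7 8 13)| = 42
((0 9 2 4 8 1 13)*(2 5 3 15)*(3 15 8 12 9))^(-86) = (0 13 1 8 3)(2 5 12)(4 15 9)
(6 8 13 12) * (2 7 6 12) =(2 7 6 8 13) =[0, 1, 7, 3, 4, 5, 8, 6, 13, 9, 10, 11, 12, 2]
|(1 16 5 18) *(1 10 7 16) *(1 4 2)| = 15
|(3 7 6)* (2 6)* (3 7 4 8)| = 3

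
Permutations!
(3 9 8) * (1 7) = (1 7)(3 9 8) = [0, 7, 2, 9, 4, 5, 6, 1, 3, 8]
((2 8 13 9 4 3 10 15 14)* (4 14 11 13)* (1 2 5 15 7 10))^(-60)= ((1 2 8 4 3)(5 15 11 13 9 14)(7 10))^(-60)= (15)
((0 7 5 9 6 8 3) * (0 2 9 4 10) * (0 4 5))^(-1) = (0 7)(2 3 8 6 9)(4 10)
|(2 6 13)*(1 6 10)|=5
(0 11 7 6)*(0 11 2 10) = (0 2 10)(6 11 7) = [2, 1, 10, 3, 4, 5, 11, 6, 8, 9, 0, 7]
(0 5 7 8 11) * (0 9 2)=(0 5 7 8 11 9 2)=[5, 1, 0, 3, 4, 7, 6, 8, 11, 2, 10, 9]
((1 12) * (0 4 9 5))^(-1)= (0 5 9 4)(1 12)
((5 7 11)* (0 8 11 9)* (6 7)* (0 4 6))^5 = (0 8 11 5)(4 6 7 9)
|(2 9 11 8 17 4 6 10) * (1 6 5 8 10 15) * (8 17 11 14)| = |(1 6 15)(2 9 14 8 11 10)(4 5 17)| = 6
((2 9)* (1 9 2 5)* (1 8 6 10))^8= (1 5 6)(8 10 9)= ((1 9 5 8 6 10))^8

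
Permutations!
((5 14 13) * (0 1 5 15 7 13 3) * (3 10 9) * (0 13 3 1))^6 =((1 5 14 10 9)(3 13 15 7))^6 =(1 5 14 10 9)(3 15)(7 13)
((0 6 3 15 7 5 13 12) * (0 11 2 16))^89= ((0 6 3 15 7 5 13 12 11 2 16))^89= (0 6 3 15 7 5 13 12 11 2 16)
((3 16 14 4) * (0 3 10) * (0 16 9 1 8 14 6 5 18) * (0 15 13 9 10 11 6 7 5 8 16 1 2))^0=((0 3 10 1 16 7 5 18 15 13 9 2)(4 11 6 8 14))^0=(18)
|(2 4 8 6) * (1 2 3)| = 6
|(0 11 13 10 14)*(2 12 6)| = 15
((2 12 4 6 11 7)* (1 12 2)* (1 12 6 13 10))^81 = ((1 6 11 7 12 4 13 10))^81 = (1 6 11 7 12 4 13 10)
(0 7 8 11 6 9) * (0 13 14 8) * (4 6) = (0 7)(4 6 9 13 14 8 11) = [7, 1, 2, 3, 6, 5, 9, 0, 11, 13, 10, 4, 12, 14, 8]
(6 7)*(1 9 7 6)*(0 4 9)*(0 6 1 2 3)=(0 4 9 7 2 3)(1 6)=[4, 6, 3, 0, 9, 5, 1, 2, 8, 7]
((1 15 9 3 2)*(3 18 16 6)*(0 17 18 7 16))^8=(0 18 17)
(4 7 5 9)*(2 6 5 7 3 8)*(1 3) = [0, 3, 6, 8, 1, 9, 5, 7, 2, 4] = (1 3 8 2 6 5 9 4)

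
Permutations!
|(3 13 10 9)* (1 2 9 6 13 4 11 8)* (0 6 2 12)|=|(0 6 13 10 2 9 3 4 11 8 1 12)|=12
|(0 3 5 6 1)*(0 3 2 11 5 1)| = 10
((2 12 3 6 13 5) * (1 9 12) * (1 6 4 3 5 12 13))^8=((1 9 13 12 5 2 6)(3 4))^8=(1 9 13 12 5 2 6)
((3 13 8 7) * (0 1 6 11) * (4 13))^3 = (0 11 6 1)(3 8 4 7 13)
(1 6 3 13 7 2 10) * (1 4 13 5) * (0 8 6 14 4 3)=(0 8 6)(1 14 4 13 7 2 10 3 5)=[8, 14, 10, 5, 13, 1, 0, 2, 6, 9, 3, 11, 12, 7, 4]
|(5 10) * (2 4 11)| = 6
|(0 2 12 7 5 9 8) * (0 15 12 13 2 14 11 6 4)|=|(0 14 11 6 4)(2 13)(5 9 8 15 12 7)|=30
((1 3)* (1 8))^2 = ((1 3 8))^2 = (1 8 3)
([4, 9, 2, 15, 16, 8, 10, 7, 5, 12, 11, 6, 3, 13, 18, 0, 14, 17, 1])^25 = [1, 0, 2, 14, 9, 8, 10, 7, 5, 4, 11, 6, 16, 13, 3, 18, 12, 17, 15]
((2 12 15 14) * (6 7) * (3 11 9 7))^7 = ((2 12 15 14)(3 11 9 7 6))^7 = (2 14 15 12)(3 9 6 11 7)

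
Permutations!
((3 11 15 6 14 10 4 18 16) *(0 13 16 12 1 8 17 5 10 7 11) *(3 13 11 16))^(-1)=((0 11 15 6 14 7 16 13 3)(1 8 17 5 10 4 18 12))^(-1)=(0 3 13 16 7 14 6 15 11)(1 12 18 4 10 5 17 8)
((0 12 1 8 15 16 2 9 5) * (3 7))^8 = (0 5 9 2 16 15 8 1 12)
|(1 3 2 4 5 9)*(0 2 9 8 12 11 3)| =10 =|(0 2 4 5 8 12 11 3 9 1)|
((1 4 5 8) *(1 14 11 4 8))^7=((1 8 14 11 4 5))^7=(1 8 14 11 4 5)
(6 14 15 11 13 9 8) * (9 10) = (6 14 15 11 13 10 9 8) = [0, 1, 2, 3, 4, 5, 14, 7, 6, 8, 9, 13, 12, 10, 15, 11]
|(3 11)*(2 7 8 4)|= 4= |(2 7 8 4)(3 11)|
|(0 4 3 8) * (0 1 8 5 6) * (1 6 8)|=|(0 4 3 5 8 6)|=6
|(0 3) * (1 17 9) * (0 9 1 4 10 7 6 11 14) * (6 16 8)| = 22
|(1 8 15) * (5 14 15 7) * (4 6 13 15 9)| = 10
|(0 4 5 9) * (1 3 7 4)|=7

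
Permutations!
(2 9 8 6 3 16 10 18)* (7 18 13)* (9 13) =[0, 1, 13, 16, 4, 5, 3, 18, 6, 8, 9, 11, 12, 7, 14, 15, 10, 17, 2] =(2 13 7 18)(3 16 10 9 8 6)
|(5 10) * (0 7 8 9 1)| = |(0 7 8 9 1)(5 10)| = 10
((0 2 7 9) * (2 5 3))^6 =(9)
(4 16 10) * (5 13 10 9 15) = [0, 1, 2, 3, 16, 13, 6, 7, 8, 15, 4, 11, 12, 10, 14, 5, 9] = (4 16 9 15 5 13 10)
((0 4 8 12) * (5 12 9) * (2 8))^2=(0 2 9 12 4 8 5)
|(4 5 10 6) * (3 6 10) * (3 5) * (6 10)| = |(3 10 6 4)| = 4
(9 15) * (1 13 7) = (1 13 7)(9 15) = [0, 13, 2, 3, 4, 5, 6, 1, 8, 15, 10, 11, 12, 7, 14, 9]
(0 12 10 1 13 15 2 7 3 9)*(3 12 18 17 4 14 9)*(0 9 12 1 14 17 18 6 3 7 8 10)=[6, 13, 8, 7, 17, 5, 3, 1, 10, 9, 14, 11, 0, 15, 12, 2, 16, 4, 18]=(18)(0 6 3 7 1 13 15 2 8 10 14 12)(4 17)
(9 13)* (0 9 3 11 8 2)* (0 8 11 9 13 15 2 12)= (0 13 3 9 15 2 8 12)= [13, 1, 8, 9, 4, 5, 6, 7, 12, 15, 10, 11, 0, 3, 14, 2]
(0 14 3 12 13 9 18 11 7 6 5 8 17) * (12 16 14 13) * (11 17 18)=(0 13 9 11 7 6 5 8 18 17)(3 16 14)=[13, 1, 2, 16, 4, 8, 5, 6, 18, 11, 10, 7, 12, 9, 3, 15, 14, 0, 17]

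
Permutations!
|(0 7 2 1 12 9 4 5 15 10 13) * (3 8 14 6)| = 44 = |(0 7 2 1 12 9 4 5 15 10 13)(3 8 14 6)|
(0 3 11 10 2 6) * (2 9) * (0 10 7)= (0 3 11 7)(2 6 10 9)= [3, 1, 6, 11, 4, 5, 10, 0, 8, 2, 9, 7]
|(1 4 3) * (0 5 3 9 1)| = 3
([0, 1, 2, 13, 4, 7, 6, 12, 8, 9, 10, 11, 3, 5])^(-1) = [0, 1, 2, 12, 4, 13, 6, 5, 8, 9, 10, 11, 7, 3]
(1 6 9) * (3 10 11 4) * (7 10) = [0, 6, 2, 7, 3, 5, 9, 10, 8, 1, 11, 4] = (1 6 9)(3 7 10 11 4)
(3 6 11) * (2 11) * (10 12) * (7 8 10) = (2 11 3 6)(7 8 10 12) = [0, 1, 11, 6, 4, 5, 2, 8, 10, 9, 12, 3, 7]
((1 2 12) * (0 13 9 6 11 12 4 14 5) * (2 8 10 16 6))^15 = (0 13 9 2 4 14 5)(1 8 10 16 6 11 12)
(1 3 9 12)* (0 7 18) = [7, 3, 2, 9, 4, 5, 6, 18, 8, 12, 10, 11, 1, 13, 14, 15, 16, 17, 0] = (0 7 18)(1 3 9 12)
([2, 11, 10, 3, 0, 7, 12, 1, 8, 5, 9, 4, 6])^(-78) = (12)(0 9 1)(2 5 11)(4 10 7)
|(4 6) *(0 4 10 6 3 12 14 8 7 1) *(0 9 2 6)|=12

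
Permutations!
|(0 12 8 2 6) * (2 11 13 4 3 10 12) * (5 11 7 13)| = 42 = |(0 2 6)(3 10 12 8 7 13 4)(5 11)|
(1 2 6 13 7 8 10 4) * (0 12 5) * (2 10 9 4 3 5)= (0 12 2 6 13 7 8 9 4 1 10 3 5)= [12, 10, 6, 5, 1, 0, 13, 8, 9, 4, 3, 11, 2, 7]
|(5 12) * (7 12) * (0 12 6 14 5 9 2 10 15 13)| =28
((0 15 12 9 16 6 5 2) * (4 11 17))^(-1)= (0 2 5 6 16 9 12 15)(4 17 11)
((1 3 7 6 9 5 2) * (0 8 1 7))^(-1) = (0 3 1 8)(2 5 9 6 7)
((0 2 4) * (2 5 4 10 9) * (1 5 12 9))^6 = ((0 12 9 2 10 1 5 4))^6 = (0 5 10 9)(1 2 12 4)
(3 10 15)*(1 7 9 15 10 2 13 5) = [0, 7, 13, 2, 4, 1, 6, 9, 8, 15, 10, 11, 12, 5, 14, 3] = (1 7 9 15 3 2 13 5)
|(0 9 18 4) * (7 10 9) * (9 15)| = |(0 7 10 15 9 18 4)| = 7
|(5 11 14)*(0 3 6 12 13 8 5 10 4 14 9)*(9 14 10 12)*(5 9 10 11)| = |(0 3 6 10 4 11 14 12 13 8 9)| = 11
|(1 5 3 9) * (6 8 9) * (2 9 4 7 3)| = 20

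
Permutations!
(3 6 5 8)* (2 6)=(2 6 5 8 3)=[0, 1, 6, 2, 4, 8, 5, 7, 3]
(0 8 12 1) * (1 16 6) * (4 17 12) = (0 8 4 17 12 16 6 1) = [8, 0, 2, 3, 17, 5, 1, 7, 4, 9, 10, 11, 16, 13, 14, 15, 6, 12]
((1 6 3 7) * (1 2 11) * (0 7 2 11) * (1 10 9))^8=(0 2 3 6 1 9 10 11 7)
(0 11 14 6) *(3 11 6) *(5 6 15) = (0 15 5 6)(3 11 14) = [15, 1, 2, 11, 4, 6, 0, 7, 8, 9, 10, 14, 12, 13, 3, 5]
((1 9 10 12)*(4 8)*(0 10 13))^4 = (0 9 12)(1 10 13)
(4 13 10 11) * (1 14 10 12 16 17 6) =(1 14 10 11 4 13 12 16 17 6) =[0, 14, 2, 3, 13, 5, 1, 7, 8, 9, 11, 4, 16, 12, 10, 15, 17, 6]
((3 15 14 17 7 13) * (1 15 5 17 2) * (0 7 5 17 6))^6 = ((0 7 13 3 17 5 6)(1 15 14 2))^6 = (0 6 5 17 3 13 7)(1 14)(2 15)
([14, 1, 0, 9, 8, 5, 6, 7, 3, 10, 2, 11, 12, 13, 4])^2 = [4, 1, 14, 10, 3, 5, 6, 7, 9, 2, 0, 11, 12, 13, 8]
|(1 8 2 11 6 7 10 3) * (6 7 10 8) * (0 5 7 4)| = 28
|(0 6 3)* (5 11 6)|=5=|(0 5 11 6 3)|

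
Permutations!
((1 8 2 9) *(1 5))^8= ((1 8 2 9 5))^8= (1 9 8 5 2)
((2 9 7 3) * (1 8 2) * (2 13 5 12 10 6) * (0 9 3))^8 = ((0 9 7)(1 8 13 5 12 10 6 2 3))^8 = (0 7 9)(1 3 2 6 10 12 5 13 8)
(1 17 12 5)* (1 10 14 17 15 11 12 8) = (1 15 11 12 5 10 14 17 8) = [0, 15, 2, 3, 4, 10, 6, 7, 1, 9, 14, 12, 5, 13, 17, 11, 16, 8]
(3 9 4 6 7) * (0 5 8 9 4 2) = (0 5 8 9 2)(3 4 6 7) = [5, 1, 0, 4, 6, 8, 7, 3, 9, 2]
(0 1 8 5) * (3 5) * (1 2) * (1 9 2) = (0 1 8 3 5)(2 9) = [1, 8, 9, 5, 4, 0, 6, 7, 3, 2]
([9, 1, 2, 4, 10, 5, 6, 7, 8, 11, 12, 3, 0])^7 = [0, 1, 2, 3, 4, 5, 6, 7, 8, 9, 10, 11, 12]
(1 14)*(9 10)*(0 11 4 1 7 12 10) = (0 11 4 1 14 7 12 10 9) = [11, 14, 2, 3, 1, 5, 6, 12, 8, 0, 9, 4, 10, 13, 7]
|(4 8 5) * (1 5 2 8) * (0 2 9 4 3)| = 8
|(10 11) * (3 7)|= 2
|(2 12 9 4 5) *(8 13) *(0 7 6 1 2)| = 18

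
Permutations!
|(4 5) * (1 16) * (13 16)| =|(1 13 16)(4 5)| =6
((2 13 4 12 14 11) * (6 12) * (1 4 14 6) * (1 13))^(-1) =(1 2 11 14 13 4)(6 12) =((1 4 13 14 11 2)(6 12))^(-1)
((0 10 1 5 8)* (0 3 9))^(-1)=(0 9 3 8 5 1 10)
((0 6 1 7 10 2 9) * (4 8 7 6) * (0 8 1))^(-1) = ((0 4 1 6)(2 9 8 7 10))^(-1) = (0 6 1 4)(2 10 7 8 9)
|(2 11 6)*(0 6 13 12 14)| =7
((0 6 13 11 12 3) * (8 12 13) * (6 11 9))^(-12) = ((0 11 13 9 6 8 12 3))^(-12) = (0 6)(3 9)(8 11)(12 13)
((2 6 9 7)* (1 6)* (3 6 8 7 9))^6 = (9)(1 7)(2 8)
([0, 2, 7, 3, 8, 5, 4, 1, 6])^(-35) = [0, 2, 7, 3, 8, 5, 4, 1, 6]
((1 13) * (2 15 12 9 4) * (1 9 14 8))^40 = ((1 13 9 4 2 15 12 14 8))^40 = (1 2 8 4 14 9 12 13 15)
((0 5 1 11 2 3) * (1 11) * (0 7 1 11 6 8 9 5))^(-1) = (1 7 3 2 11)(5 9 8 6)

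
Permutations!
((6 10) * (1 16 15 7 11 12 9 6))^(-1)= (1 10 6 9 12 11 7 15 16)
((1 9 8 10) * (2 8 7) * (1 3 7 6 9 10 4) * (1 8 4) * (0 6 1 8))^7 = ((0 6 9 1 10 3 7 2 4))^7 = (0 2 3 1 6 4 7 10 9)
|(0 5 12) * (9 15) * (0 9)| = |(0 5 12 9 15)| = 5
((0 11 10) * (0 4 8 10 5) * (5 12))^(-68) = ((0 11 12 5)(4 8 10))^(-68) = (12)(4 8 10)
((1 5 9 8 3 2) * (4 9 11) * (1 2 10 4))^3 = ((1 5 11)(3 10 4 9 8))^3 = (11)(3 9 10 8 4)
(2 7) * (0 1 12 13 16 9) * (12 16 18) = (0 1 16 9)(2 7)(12 13 18) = [1, 16, 7, 3, 4, 5, 6, 2, 8, 0, 10, 11, 13, 18, 14, 15, 9, 17, 12]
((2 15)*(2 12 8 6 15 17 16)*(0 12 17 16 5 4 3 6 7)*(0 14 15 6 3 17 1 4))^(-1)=(0 5 17 4 1 15 14 7 8 12)(2 16)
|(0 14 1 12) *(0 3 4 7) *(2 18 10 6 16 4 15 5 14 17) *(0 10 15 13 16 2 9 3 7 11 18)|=18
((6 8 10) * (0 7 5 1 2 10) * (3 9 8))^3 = ((0 7 5 1 2 10 6 3 9 8))^3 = (0 1 6 8 5 10 9 7 2 3)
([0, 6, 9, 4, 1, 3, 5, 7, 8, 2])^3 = (1 3 6 4 5)(2 9)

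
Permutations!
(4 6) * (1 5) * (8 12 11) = (1 5)(4 6)(8 12 11) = [0, 5, 2, 3, 6, 1, 4, 7, 12, 9, 10, 8, 11]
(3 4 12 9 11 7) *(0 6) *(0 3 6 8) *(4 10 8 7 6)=[7, 1, 2, 10, 12, 5, 3, 4, 0, 11, 8, 6, 9]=(0 7 4 12 9 11 6 3 10 8)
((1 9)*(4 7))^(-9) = (1 9)(4 7)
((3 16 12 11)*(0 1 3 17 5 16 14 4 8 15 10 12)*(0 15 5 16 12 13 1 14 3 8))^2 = (0 4 14)(1 5 11 16 10)(8 12 17 15 13) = ((0 14 4)(1 8 5 12 11 17 16 15 10 13))^2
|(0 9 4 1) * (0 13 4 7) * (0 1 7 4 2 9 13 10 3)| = 9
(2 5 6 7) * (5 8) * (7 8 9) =(2 9 7)(5 6 8) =[0, 1, 9, 3, 4, 6, 8, 2, 5, 7]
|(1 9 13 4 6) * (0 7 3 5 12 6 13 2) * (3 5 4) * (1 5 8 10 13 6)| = |(0 7 8 10 13 3 4 6 5 12 1 9 2)| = 13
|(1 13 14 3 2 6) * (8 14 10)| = 8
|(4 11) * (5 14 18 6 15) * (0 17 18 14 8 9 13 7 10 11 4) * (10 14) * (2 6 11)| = 20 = |(0 17 18 11)(2 6 15 5 8 9 13 7 14 10)|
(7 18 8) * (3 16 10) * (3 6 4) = (3 16 10 6 4)(7 18 8) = [0, 1, 2, 16, 3, 5, 4, 18, 7, 9, 6, 11, 12, 13, 14, 15, 10, 17, 8]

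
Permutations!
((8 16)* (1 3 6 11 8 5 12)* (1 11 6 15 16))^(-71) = (1 3 15 16 5 12 11 8)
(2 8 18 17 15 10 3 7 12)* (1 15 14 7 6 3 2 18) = (1 15 10 2 8)(3 6)(7 12 18 17 14) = [0, 15, 8, 6, 4, 5, 3, 12, 1, 9, 2, 11, 18, 13, 7, 10, 16, 14, 17]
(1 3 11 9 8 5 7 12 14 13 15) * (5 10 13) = (1 3 11 9 8 10 13 15)(5 7 12 14) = [0, 3, 2, 11, 4, 7, 6, 12, 10, 8, 13, 9, 14, 15, 5, 1]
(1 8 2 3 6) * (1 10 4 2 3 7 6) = [0, 8, 7, 1, 2, 5, 10, 6, 3, 9, 4] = (1 8 3)(2 7 6 10 4)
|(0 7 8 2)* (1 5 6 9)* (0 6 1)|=|(0 7 8 2 6 9)(1 5)|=6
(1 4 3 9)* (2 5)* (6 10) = (1 4 3 9)(2 5)(6 10) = [0, 4, 5, 9, 3, 2, 10, 7, 8, 1, 6]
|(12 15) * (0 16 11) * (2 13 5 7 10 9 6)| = |(0 16 11)(2 13 5 7 10 9 6)(12 15)| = 42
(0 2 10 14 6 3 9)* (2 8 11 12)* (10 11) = (0 8 10 14 6 3 9)(2 11 12) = [8, 1, 11, 9, 4, 5, 3, 7, 10, 0, 14, 12, 2, 13, 6]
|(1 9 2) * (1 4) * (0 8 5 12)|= 4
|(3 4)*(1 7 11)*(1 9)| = |(1 7 11 9)(3 4)| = 4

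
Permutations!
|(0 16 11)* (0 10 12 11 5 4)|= 12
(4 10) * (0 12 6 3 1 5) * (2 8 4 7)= (0 12 6 3 1 5)(2 8 4 10 7)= [12, 5, 8, 1, 10, 0, 3, 2, 4, 9, 7, 11, 6]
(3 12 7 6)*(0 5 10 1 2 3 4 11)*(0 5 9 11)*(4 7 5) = [9, 2, 3, 12, 0, 10, 7, 6, 8, 11, 1, 4, 5] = (0 9 11 4)(1 2 3 12 5 10)(6 7)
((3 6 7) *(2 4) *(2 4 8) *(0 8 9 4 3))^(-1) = (0 7 6 3 4 9 2 8)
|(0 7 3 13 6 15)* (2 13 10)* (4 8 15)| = 10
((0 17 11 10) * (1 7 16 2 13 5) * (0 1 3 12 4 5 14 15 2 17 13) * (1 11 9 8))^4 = ((0 13 14 15 2)(1 7 16 17 9 8)(3 12 4 5)(10 11))^4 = (0 2 15 14 13)(1 9 16)(7 8 17)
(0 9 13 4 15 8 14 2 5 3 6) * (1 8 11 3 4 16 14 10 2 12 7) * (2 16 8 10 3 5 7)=(0 9 13 8 3 6)(1 10 16 14 12 2 7)(4 15 11 5)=[9, 10, 7, 6, 15, 4, 0, 1, 3, 13, 16, 5, 2, 8, 12, 11, 14]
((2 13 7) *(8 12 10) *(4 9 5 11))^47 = ((2 13 7)(4 9 5 11)(8 12 10))^47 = (2 7 13)(4 11 5 9)(8 10 12)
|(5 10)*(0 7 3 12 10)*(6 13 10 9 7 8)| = |(0 8 6 13 10 5)(3 12 9 7)| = 12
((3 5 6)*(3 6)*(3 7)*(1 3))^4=((1 3 5 7))^4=(7)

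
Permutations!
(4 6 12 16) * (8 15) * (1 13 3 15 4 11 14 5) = (1 13 3 15 8 4 6 12 16 11 14 5) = [0, 13, 2, 15, 6, 1, 12, 7, 4, 9, 10, 14, 16, 3, 5, 8, 11]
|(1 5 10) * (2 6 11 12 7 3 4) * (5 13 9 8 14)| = |(1 13 9 8 14 5 10)(2 6 11 12 7 3 4)| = 7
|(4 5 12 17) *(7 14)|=|(4 5 12 17)(7 14)|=4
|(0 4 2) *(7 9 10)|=|(0 4 2)(7 9 10)|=3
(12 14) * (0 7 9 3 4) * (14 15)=(0 7 9 3 4)(12 15 14)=[7, 1, 2, 4, 0, 5, 6, 9, 8, 3, 10, 11, 15, 13, 12, 14]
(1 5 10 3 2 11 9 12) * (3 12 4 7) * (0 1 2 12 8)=(0 1 5 10 8)(2 11 9 4 7 3 12)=[1, 5, 11, 12, 7, 10, 6, 3, 0, 4, 8, 9, 2]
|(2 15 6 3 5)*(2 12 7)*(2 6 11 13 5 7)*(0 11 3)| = |(0 11 13 5 12 2 15 3 7 6)| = 10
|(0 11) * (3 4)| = |(0 11)(3 4)| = 2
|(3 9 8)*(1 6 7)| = |(1 6 7)(3 9 8)| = 3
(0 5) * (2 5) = [2, 1, 5, 3, 4, 0] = (0 2 5)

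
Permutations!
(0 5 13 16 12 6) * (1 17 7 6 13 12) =[5, 17, 2, 3, 4, 12, 0, 6, 8, 9, 10, 11, 13, 16, 14, 15, 1, 7] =(0 5 12 13 16 1 17 7 6)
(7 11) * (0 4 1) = (0 4 1)(7 11) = [4, 0, 2, 3, 1, 5, 6, 11, 8, 9, 10, 7]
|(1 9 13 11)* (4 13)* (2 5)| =|(1 9 4 13 11)(2 5)| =10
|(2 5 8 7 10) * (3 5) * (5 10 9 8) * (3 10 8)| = 4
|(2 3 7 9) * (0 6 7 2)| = |(0 6 7 9)(2 3)| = 4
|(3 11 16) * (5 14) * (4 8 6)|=|(3 11 16)(4 8 6)(5 14)|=6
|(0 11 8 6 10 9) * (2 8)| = |(0 11 2 8 6 10 9)| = 7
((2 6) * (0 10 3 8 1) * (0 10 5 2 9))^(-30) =(1 3)(8 10)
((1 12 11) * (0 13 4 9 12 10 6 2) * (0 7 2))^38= ((0 13 4 9 12 11 1 10 6)(2 7))^38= (0 4 12 1 6 13 9 11 10)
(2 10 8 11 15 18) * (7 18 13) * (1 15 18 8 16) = (1 15 13 7 8 11 18 2 10 16) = [0, 15, 10, 3, 4, 5, 6, 8, 11, 9, 16, 18, 12, 7, 14, 13, 1, 17, 2]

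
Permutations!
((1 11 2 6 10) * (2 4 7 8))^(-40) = ((1 11 4 7 8 2 6 10))^(-40) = (11)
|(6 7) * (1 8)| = 2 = |(1 8)(6 7)|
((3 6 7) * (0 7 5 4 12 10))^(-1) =(0 10 12 4 5 6 3 7)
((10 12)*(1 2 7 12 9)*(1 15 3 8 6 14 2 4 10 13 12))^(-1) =(1 7 2 14 6 8 3 15 9 10 4)(12 13)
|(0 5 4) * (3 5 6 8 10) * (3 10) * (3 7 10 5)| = |(0 6 8 7 10 5 4)| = 7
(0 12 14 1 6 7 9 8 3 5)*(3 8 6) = (0 12 14 1 3 5)(6 7 9) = [12, 3, 2, 5, 4, 0, 7, 9, 8, 6, 10, 11, 14, 13, 1]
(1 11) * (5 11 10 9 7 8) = (1 10 9 7 8 5 11) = [0, 10, 2, 3, 4, 11, 6, 8, 5, 7, 9, 1]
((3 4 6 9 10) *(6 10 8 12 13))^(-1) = ((3 4 10)(6 9 8 12 13))^(-1) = (3 10 4)(6 13 12 8 9)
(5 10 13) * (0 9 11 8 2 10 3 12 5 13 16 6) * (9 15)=(0 15 9 11 8 2 10 16 6)(3 12 5)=[15, 1, 10, 12, 4, 3, 0, 7, 2, 11, 16, 8, 5, 13, 14, 9, 6]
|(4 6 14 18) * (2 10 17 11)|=4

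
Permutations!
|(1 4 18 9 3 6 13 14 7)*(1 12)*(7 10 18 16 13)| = 12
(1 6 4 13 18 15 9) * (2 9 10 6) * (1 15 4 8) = (1 2 9 15 10 6 8)(4 13 18) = [0, 2, 9, 3, 13, 5, 8, 7, 1, 15, 6, 11, 12, 18, 14, 10, 16, 17, 4]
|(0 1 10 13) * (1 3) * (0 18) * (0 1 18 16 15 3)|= |(1 10 13 16 15 3 18)|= 7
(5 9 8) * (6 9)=(5 6 9 8)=[0, 1, 2, 3, 4, 6, 9, 7, 5, 8]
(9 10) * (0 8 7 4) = (0 8 7 4)(9 10) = [8, 1, 2, 3, 0, 5, 6, 4, 7, 10, 9]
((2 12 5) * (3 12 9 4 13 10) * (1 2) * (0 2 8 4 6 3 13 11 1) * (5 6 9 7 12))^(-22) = ((0 2 7 12 6 3 5)(1 8 4 11)(10 13))^(-22) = (13)(0 5 3 6 12 7 2)(1 4)(8 11)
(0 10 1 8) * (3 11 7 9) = (0 10 1 8)(3 11 7 9) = [10, 8, 2, 11, 4, 5, 6, 9, 0, 3, 1, 7]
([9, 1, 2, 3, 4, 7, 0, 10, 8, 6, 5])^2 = (0 6 9)(5 10 7)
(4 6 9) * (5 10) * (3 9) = (3 9 4 6)(5 10) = [0, 1, 2, 9, 6, 10, 3, 7, 8, 4, 5]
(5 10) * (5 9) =(5 10 9) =[0, 1, 2, 3, 4, 10, 6, 7, 8, 5, 9]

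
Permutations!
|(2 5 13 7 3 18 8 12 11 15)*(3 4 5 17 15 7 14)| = 30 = |(2 17 15)(3 18 8 12 11 7 4 5 13 14)|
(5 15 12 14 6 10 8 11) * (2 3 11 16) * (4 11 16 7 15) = [0, 1, 3, 16, 11, 4, 10, 15, 7, 9, 8, 5, 14, 13, 6, 12, 2] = (2 3 16)(4 11 5)(6 10 8 7 15 12 14)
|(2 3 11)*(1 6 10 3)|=|(1 6 10 3 11 2)|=6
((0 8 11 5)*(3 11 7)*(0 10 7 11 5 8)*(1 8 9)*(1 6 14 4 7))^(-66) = (14)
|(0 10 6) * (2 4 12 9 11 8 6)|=9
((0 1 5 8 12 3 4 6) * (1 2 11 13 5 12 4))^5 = (0 8 11 6 5 2 4 13)(1 3 12)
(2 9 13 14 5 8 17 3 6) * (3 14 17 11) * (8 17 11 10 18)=(2 9 13 11 3 6)(5 17 14)(8 10 18)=[0, 1, 9, 6, 4, 17, 2, 7, 10, 13, 18, 3, 12, 11, 5, 15, 16, 14, 8]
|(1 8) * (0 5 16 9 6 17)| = |(0 5 16 9 6 17)(1 8)| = 6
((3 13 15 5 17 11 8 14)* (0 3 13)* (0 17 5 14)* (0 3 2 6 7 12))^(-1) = (0 12 7 6 2)(3 8 11 17)(13 14 15)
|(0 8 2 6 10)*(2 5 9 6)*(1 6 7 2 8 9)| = 9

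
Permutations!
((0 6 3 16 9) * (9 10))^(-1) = ((0 6 3 16 10 9))^(-1) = (0 9 10 16 3 6)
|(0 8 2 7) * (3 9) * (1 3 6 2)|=|(0 8 1 3 9 6 2 7)|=8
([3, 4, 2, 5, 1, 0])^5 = (0 5 3)(1 4)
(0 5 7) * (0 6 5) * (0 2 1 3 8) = [2, 3, 1, 8, 4, 7, 5, 6, 0] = (0 2 1 3 8)(5 7 6)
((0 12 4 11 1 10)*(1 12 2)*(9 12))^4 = (12)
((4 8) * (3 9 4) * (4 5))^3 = (3 4 9 8 5)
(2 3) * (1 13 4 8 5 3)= [0, 13, 1, 2, 8, 3, 6, 7, 5, 9, 10, 11, 12, 4]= (1 13 4 8 5 3 2)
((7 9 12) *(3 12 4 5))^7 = ((3 12 7 9 4 5))^7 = (3 12 7 9 4 5)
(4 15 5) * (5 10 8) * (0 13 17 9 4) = (0 13 17 9 4 15 10 8 5) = [13, 1, 2, 3, 15, 0, 6, 7, 5, 4, 8, 11, 12, 17, 14, 10, 16, 9]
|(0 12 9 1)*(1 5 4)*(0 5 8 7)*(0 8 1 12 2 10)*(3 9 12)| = |(12)(0 2 10)(1 5 4 3 9)(7 8)| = 30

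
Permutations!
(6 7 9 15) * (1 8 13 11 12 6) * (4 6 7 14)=(1 8 13 11 12 7 9 15)(4 6 14)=[0, 8, 2, 3, 6, 5, 14, 9, 13, 15, 10, 12, 7, 11, 4, 1]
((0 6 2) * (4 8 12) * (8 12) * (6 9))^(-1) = (0 2 6 9)(4 12)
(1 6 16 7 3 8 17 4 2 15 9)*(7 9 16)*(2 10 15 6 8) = (1 8 17 4 10 15 16 9)(2 6 7 3) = [0, 8, 6, 2, 10, 5, 7, 3, 17, 1, 15, 11, 12, 13, 14, 16, 9, 4]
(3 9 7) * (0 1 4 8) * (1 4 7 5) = (0 4 8)(1 7 3 9 5) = [4, 7, 2, 9, 8, 1, 6, 3, 0, 5]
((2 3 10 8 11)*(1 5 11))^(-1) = (1 8 10 3 2 11 5)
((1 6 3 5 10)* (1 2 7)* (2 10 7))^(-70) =(10)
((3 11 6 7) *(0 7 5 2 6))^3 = (0 11 3 7)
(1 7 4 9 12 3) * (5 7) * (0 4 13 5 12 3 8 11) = (0 4 9 3 1 12 8 11)(5 7 13) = [4, 12, 2, 1, 9, 7, 6, 13, 11, 3, 10, 0, 8, 5]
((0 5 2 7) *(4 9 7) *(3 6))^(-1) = ((0 5 2 4 9 7)(3 6))^(-1) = (0 7 9 4 2 5)(3 6)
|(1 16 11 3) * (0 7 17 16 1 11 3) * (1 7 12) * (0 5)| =9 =|(0 12 1 7 17 16 3 11 5)|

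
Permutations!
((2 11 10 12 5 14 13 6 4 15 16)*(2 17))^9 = ((2 11 10 12 5 14 13 6 4 15 16 17))^9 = (2 15 13 12)(4 14 10 17)(5 11 16 6)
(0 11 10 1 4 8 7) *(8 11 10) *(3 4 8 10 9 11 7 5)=(0 9 11 10 1 8 5 3 4 7)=[9, 8, 2, 4, 7, 3, 6, 0, 5, 11, 1, 10]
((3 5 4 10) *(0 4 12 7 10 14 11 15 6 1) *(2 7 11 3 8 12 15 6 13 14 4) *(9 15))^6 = ((0 2 7 10 8 12 11 6 1)(3 5 9 15 13 14))^6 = (15)(0 11 10)(1 12 7)(2 6 8)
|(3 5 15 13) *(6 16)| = 4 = |(3 5 15 13)(6 16)|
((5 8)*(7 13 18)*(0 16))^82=((0 16)(5 8)(7 13 18))^82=(7 13 18)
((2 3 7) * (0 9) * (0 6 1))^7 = (0 1 6 9)(2 3 7)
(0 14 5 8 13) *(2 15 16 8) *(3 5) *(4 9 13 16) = (0 14 3 5 2 15 4 9 13)(8 16) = [14, 1, 15, 5, 9, 2, 6, 7, 16, 13, 10, 11, 12, 0, 3, 4, 8]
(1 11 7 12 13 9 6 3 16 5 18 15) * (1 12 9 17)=(1 11 7 9 6 3 16 5 18 15 12 13 17)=[0, 11, 2, 16, 4, 18, 3, 9, 8, 6, 10, 7, 13, 17, 14, 12, 5, 1, 15]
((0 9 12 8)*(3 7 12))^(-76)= (0 3 12)(7 8 9)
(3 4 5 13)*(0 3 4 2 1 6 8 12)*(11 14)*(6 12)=(0 3 2 1 12)(4 5 13)(6 8)(11 14)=[3, 12, 1, 2, 5, 13, 8, 7, 6, 9, 10, 14, 0, 4, 11]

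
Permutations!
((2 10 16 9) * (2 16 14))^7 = (2 10 14)(9 16)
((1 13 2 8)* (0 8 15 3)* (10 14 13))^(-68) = (0 14 3 10 15 1 2 8 13)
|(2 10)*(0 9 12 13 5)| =10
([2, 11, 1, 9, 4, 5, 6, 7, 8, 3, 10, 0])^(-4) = (11)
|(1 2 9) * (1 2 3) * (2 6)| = |(1 3)(2 9 6)| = 6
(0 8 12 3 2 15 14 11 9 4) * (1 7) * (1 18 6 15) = (0 8 12 3 2 1 7 18 6 15 14 11 9 4) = [8, 7, 1, 2, 0, 5, 15, 18, 12, 4, 10, 9, 3, 13, 11, 14, 16, 17, 6]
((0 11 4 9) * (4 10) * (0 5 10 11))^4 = ((11)(4 9 5 10))^4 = (11)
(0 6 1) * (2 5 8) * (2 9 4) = (0 6 1)(2 5 8 9 4) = [6, 0, 5, 3, 2, 8, 1, 7, 9, 4]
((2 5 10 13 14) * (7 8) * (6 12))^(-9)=(2 5 10 13 14)(6 12)(7 8)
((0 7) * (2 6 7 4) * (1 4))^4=((0 1 4 2 6 7))^4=(0 6 4)(1 7 2)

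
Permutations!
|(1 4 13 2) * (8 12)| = |(1 4 13 2)(8 12)| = 4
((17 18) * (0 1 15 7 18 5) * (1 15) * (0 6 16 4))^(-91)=(0 4 16 6 5 17 18 7 15)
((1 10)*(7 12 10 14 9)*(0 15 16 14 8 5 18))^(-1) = ((0 15 16 14 9 7 12 10 1 8 5 18))^(-1) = (0 18 5 8 1 10 12 7 9 14 16 15)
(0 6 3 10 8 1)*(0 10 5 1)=(0 6 3 5 1 10 8)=[6, 10, 2, 5, 4, 1, 3, 7, 0, 9, 8]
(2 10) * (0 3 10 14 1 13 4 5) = (0 3 10 2 14 1 13 4 5) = [3, 13, 14, 10, 5, 0, 6, 7, 8, 9, 2, 11, 12, 4, 1]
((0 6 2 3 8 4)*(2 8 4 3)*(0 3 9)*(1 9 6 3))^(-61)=(0 9 1 4 3)(6 8)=((0 3 4 1 9)(6 8))^(-61)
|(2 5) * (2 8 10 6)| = |(2 5 8 10 6)| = 5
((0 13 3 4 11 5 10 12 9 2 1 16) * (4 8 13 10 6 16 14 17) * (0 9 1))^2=((0 10 12 1 14 17 4 11 5 6 16 9 2)(3 8 13))^2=(0 12 14 4 5 16 2 10 1 17 11 6 9)(3 13 8)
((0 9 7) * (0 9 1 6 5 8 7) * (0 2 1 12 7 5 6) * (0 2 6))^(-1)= ((0 12 7 9 6)(1 2)(5 8))^(-1)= (0 6 9 7 12)(1 2)(5 8)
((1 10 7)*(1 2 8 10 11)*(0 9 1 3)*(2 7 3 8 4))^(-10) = ((0 9 1 11 8 10 3)(2 4))^(-10) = (0 8 9 10 1 3 11)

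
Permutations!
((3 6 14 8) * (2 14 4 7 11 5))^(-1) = (2 5 11 7 4 6 3 8 14)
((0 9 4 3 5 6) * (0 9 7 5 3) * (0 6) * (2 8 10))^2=(0 5 7)(2 10 8)(4 9 6)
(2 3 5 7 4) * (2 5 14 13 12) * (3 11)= [0, 1, 11, 14, 5, 7, 6, 4, 8, 9, 10, 3, 2, 12, 13]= (2 11 3 14 13 12)(4 5 7)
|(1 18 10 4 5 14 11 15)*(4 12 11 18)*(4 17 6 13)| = 12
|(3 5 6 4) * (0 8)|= |(0 8)(3 5 6 4)|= 4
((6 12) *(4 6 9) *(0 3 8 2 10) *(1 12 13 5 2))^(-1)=((0 3 8 1 12 9 4 6 13 5 2 10))^(-1)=(0 10 2 5 13 6 4 9 12 1 8 3)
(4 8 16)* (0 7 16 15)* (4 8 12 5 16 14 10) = [7, 1, 2, 3, 12, 16, 6, 14, 15, 9, 4, 11, 5, 13, 10, 0, 8] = (0 7 14 10 4 12 5 16 8 15)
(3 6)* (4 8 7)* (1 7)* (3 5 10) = (1 7 4 8)(3 6 5 10) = [0, 7, 2, 6, 8, 10, 5, 4, 1, 9, 3]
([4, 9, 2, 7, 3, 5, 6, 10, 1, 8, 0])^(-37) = [7, 8, 2, 0, 10, 5, 6, 4, 9, 1, 3]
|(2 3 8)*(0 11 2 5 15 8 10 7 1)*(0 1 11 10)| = 6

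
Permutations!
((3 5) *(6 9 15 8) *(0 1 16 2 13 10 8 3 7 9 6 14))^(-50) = ((0 1 16 2 13 10 8 14)(3 5 7 9 15))^(-50) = (0 8 13 16)(1 14 10 2)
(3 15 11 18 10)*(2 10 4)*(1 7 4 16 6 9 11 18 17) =(1 7 4 2 10 3 15 18 16 6 9 11 17) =[0, 7, 10, 15, 2, 5, 9, 4, 8, 11, 3, 17, 12, 13, 14, 18, 6, 1, 16]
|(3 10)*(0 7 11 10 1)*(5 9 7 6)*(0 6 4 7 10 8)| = 30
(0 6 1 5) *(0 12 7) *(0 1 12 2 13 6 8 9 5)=(0 8 9 5 2 13 6 12 7 1)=[8, 0, 13, 3, 4, 2, 12, 1, 9, 5, 10, 11, 7, 6]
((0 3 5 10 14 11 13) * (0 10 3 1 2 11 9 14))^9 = (0 11)(1 13)(2 10)(3 5)(9 14)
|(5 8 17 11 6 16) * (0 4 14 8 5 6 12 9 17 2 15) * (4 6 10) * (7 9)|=|(0 6 16 10 4 14 8 2 15)(7 9 17 11 12)|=45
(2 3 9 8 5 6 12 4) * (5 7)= [0, 1, 3, 9, 2, 6, 12, 5, 7, 8, 10, 11, 4]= (2 3 9 8 7 5 6 12 4)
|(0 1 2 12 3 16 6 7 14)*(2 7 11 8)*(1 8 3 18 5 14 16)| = |(0 8 2 12 18 5 14)(1 7 16 6 11 3)| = 42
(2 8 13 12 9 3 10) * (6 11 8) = (2 6 11 8 13 12 9 3 10) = [0, 1, 6, 10, 4, 5, 11, 7, 13, 3, 2, 8, 9, 12]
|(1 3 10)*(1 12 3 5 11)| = |(1 5 11)(3 10 12)| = 3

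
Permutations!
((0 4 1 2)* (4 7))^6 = (0 7 4 1 2)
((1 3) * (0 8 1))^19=(0 3 1 8)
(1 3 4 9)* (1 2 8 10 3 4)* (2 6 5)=[0, 4, 8, 1, 9, 2, 5, 7, 10, 6, 3]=(1 4 9 6 5 2 8 10 3)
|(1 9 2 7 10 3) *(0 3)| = 7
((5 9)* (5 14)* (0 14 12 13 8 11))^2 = (0 5 12 8)(9 13 11 14)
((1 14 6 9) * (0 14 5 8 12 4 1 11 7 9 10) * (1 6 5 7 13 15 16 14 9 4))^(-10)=((0 9 11 13 15 16 14 5 8 12 1 7 4 6 10))^(-10)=(0 16 1)(4 11 5)(6 13 8)(7 9 14)(10 15 12)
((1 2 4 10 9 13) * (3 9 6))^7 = ((1 2 4 10 6 3 9 13))^7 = (1 13 9 3 6 10 4 2)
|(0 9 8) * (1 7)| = 6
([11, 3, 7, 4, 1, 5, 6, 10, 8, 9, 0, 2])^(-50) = [0, 3, 2, 4, 1, 5, 6, 7, 8, 9, 10, 11]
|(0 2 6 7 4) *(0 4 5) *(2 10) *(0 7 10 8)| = 6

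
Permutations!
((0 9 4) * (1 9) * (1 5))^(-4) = ((0 5 1 9 4))^(-4) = (0 5 1 9 4)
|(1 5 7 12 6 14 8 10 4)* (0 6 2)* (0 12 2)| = 11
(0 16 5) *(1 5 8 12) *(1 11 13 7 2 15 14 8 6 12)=(0 16 6 12 11 13 7 2 15 14 8 1 5)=[16, 5, 15, 3, 4, 0, 12, 2, 1, 9, 10, 13, 11, 7, 8, 14, 6]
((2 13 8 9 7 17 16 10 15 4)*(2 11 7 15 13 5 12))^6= (4 13 7 9 16)(8 17 15 10 11)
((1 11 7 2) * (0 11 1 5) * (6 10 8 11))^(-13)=((0 6 10 8 11 7 2 5))^(-13)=(0 8 2 6 11 5 10 7)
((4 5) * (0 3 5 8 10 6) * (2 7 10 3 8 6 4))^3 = (0 5 10)(2 4 8)(3 7 6)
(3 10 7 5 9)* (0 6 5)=(0 6 5 9 3 10 7)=[6, 1, 2, 10, 4, 9, 5, 0, 8, 3, 7]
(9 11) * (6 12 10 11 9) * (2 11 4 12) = (2 11 6)(4 12 10) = [0, 1, 11, 3, 12, 5, 2, 7, 8, 9, 4, 6, 10]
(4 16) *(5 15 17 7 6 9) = (4 16)(5 15 17 7 6 9) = [0, 1, 2, 3, 16, 15, 9, 6, 8, 5, 10, 11, 12, 13, 14, 17, 4, 7]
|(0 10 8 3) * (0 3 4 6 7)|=6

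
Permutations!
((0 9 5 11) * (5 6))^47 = (0 6 11 9 5)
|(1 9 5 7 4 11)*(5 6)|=|(1 9 6 5 7 4 11)|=7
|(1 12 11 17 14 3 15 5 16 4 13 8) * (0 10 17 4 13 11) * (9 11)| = 12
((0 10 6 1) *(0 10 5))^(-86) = (1 10 6)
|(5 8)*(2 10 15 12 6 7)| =|(2 10 15 12 6 7)(5 8)| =6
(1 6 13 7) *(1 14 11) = (1 6 13 7 14 11) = [0, 6, 2, 3, 4, 5, 13, 14, 8, 9, 10, 1, 12, 7, 11]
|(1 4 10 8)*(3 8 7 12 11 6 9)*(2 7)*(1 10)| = 18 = |(1 4)(2 7 12 11 6 9 3 8 10)|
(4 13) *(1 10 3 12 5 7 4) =[0, 10, 2, 12, 13, 7, 6, 4, 8, 9, 3, 11, 5, 1] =(1 10 3 12 5 7 4 13)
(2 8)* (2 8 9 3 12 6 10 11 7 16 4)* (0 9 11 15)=(0 9 3 12 6 10 15)(2 11 7 16 4)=[9, 1, 11, 12, 2, 5, 10, 16, 8, 3, 15, 7, 6, 13, 14, 0, 4]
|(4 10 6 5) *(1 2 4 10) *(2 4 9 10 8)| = |(1 4)(2 9 10 6 5 8)| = 6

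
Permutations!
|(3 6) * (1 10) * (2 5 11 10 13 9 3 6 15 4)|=10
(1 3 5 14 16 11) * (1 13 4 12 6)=(1 3 5 14 16 11 13 4 12 6)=[0, 3, 2, 5, 12, 14, 1, 7, 8, 9, 10, 13, 6, 4, 16, 15, 11]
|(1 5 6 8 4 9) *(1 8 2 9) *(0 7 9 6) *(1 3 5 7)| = 8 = |(0 1 7 9 8 4 3 5)(2 6)|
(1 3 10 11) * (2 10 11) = (1 3 11)(2 10) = [0, 3, 10, 11, 4, 5, 6, 7, 8, 9, 2, 1]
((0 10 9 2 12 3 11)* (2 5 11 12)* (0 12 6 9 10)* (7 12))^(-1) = ((3 6 9 5 11 7 12))^(-1) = (3 12 7 11 5 9 6)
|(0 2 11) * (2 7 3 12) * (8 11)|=|(0 7 3 12 2 8 11)|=7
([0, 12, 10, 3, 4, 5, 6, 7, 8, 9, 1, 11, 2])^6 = [0, 2, 1, 3, 4, 5, 6, 7, 8, 9, 12, 11, 10]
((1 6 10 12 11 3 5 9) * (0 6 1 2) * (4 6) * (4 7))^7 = (0 3 6 2 11 4 9 12 7 5 10)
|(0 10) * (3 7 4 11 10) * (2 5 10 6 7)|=|(0 3 2 5 10)(4 11 6 7)|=20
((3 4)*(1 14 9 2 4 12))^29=((1 14 9 2 4 3 12))^29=(1 14 9 2 4 3 12)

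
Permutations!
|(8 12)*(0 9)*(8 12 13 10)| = |(0 9)(8 13 10)| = 6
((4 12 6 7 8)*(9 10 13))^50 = ((4 12 6 7 8)(9 10 13))^50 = (9 13 10)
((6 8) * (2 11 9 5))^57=((2 11 9 5)(6 8))^57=(2 11 9 5)(6 8)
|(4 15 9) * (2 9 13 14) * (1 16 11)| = |(1 16 11)(2 9 4 15 13 14)| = 6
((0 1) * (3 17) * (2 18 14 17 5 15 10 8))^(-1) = ((0 1)(2 18 14 17 3 5 15 10 8))^(-1) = (0 1)(2 8 10 15 5 3 17 14 18)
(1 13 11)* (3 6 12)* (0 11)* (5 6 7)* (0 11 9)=(0 9)(1 13 11)(3 7 5 6 12)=[9, 13, 2, 7, 4, 6, 12, 5, 8, 0, 10, 1, 3, 11]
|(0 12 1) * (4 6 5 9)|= |(0 12 1)(4 6 5 9)|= 12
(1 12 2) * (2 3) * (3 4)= (1 12 4 3 2)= [0, 12, 1, 2, 3, 5, 6, 7, 8, 9, 10, 11, 4]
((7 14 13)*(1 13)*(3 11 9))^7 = ((1 13 7 14)(3 11 9))^7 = (1 14 7 13)(3 11 9)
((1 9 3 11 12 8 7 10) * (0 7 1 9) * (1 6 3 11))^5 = (0 12)(1 11)(3 9)(6 10)(7 8)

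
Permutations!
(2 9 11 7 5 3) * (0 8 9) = (0 8 9 11 7 5 3 2) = [8, 1, 0, 2, 4, 3, 6, 5, 9, 11, 10, 7]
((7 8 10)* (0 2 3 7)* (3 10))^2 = (0 10 2)(3 8 7)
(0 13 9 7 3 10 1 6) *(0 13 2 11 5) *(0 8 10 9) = (0 2 11 5 8 10 1 6 13)(3 9 7) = [2, 6, 11, 9, 4, 8, 13, 3, 10, 7, 1, 5, 12, 0]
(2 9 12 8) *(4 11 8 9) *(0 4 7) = [4, 1, 7, 3, 11, 5, 6, 0, 2, 12, 10, 8, 9] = (0 4 11 8 2 7)(9 12)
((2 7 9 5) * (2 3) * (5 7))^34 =(9)(2 5 3)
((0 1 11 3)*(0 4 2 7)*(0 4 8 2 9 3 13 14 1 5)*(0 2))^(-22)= (0 2 4 3)(1 13)(5 7 9 8)(11 14)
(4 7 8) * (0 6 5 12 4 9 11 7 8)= (0 6 5 12 4 8 9 11 7)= [6, 1, 2, 3, 8, 12, 5, 0, 9, 11, 10, 7, 4]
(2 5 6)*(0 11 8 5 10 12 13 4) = [11, 1, 10, 3, 0, 6, 2, 7, 5, 9, 12, 8, 13, 4] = (0 11 8 5 6 2 10 12 13 4)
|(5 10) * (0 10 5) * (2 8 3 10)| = 5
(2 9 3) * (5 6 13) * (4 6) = [0, 1, 9, 2, 6, 4, 13, 7, 8, 3, 10, 11, 12, 5] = (2 9 3)(4 6 13 5)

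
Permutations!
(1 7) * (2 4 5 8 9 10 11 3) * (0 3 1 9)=(0 3 2 4 5 8)(1 7 9 10 11)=[3, 7, 4, 2, 5, 8, 6, 9, 0, 10, 11, 1]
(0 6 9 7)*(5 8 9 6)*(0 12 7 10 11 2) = (0 5 8 9 10 11 2)(7 12) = [5, 1, 0, 3, 4, 8, 6, 12, 9, 10, 11, 2, 7]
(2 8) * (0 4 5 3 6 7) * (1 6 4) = [1, 6, 8, 4, 5, 3, 7, 0, 2] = (0 1 6 7)(2 8)(3 4 5)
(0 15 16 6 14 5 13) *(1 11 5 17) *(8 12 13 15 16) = [16, 11, 2, 3, 4, 15, 14, 7, 12, 9, 10, 5, 13, 0, 17, 8, 6, 1] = (0 16 6 14 17 1 11 5 15 8 12 13)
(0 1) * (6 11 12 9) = [1, 0, 2, 3, 4, 5, 11, 7, 8, 6, 10, 12, 9] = (0 1)(6 11 12 9)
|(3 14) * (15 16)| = 2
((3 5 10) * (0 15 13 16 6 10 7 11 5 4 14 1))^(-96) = (0 6 14 13 3)(1 16 4 15 10)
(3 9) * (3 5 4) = [0, 1, 2, 9, 3, 4, 6, 7, 8, 5] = (3 9 5 4)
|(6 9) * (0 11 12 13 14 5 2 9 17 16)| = 11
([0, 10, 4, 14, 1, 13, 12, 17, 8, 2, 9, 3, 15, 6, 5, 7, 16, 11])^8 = (1 2 10 4 9)(3 17 15 6 5)(7 12 13 14 11)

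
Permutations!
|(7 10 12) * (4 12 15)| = 5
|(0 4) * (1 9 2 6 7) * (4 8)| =15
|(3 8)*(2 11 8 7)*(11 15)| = |(2 15 11 8 3 7)| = 6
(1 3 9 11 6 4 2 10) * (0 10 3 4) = (0 10 1 4 2 3 9 11 6) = [10, 4, 3, 9, 2, 5, 0, 7, 8, 11, 1, 6]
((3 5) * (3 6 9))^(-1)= (3 9 6 5)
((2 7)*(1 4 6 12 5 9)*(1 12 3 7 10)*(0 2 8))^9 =((0 2 10 1 4 6 3 7 8)(5 9 12))^9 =(12)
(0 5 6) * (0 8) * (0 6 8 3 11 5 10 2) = [10, 1, 0, 11, 4, 8, 3, 7, 6, 9, 2, 5] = (0 10 2)(3 11 5 8 6)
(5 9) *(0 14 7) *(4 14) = (0 4 14 7)(5 9) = [4, 1, 2, 3, 14, 9, 6, 0, 8, 5, 10, 11, 12, 13, 7]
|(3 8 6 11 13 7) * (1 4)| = |(1 4)(3 8 6 11 13 7)| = 6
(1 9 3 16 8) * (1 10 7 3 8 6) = (1 9 8 10 7 3 16 6) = [0, 9, 2, 16, 4, 5, 1, 3, 10, 8, 7, 11, 12, 13, 14, 15, 6]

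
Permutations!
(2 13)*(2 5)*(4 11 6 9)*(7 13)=(2 7 13 5)(4 11 6 9)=[0, 1, 7, 3, 11, 2, 9, 13, 8, 4, 10, 6, 12, 5]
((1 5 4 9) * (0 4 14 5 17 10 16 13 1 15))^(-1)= (0 15 9 4)(1 13 16 10 17)(5 14)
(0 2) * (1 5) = [2, 5, 0, 3, 4, 1] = (0 2)(1 5)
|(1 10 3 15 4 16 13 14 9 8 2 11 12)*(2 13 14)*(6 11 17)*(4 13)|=10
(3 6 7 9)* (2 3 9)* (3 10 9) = [0, 1, 10, 6, 4, 5, 7, 2, 8, 3, 9] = (2 10 9 3 6 7)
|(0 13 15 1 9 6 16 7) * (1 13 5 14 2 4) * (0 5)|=|(1 9 6 16 7 5 14 2 4)(13 15)|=18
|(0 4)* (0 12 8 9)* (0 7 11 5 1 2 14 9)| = |(0 4 12 8)(1 2 14 9 7 11 5)| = 28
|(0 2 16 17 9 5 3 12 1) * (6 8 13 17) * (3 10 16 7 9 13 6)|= |(0 2 7 9 5 10 16 3 12 1)(6 8)(13 17)|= 10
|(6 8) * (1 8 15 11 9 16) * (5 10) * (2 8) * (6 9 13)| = |(1 2 8 9 16)(5 10)(6 15 11 13)| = 20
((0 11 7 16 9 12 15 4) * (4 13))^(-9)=(16)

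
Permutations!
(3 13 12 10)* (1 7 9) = (1 7 9)(3 13 12 10) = [0, 7, 2, 13, 4, 5, 6, 9, 8, 1, 3, 11, 10, 12]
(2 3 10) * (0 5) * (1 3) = (0 5)(1 3 10 2) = [5, 3, 1, 10, 4, 0, 6, 7, 8, 9, 2]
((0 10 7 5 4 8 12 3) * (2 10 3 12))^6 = ((12)(0 3)(2 10 7 5 4 8))^6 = (12)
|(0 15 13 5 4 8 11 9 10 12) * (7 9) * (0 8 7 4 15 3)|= 42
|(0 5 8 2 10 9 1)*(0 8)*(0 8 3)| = |(0 5 8 2 10 9 1 3)| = 8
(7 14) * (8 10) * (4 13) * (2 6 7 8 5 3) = (2 6 7 14 8 10 5 3)(4 13) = [0, 1, 6, 2, 13, 3, 7, 14, 10, 9, 5, 11, 12, 4, 8]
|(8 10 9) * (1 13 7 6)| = |(1 13 7 6)(8 10 9)| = 12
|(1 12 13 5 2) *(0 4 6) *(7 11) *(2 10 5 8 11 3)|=|(0 4 6)(1 12 13 8 11 7 3 2)(5 10)|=24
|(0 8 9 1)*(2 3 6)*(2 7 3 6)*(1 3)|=8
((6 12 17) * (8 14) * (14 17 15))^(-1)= (6 17 8 14 15 12)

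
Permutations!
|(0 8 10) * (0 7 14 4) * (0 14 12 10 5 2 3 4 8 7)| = |(0 7 12 10)(2 3 4 14 8 5)| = 12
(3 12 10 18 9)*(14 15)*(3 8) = [0, 1, 2, 12, 4, 5, 6, 7, 3, 8, 18, 11, 10, 13, 15, 14, 16, 17, 9] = (3 12 10 18 9 8)(14 15)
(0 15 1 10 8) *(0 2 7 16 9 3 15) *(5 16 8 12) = [0, 10, 7, 15, 4, 16, 6, 8, 2, 3, 12, 11, 5, 13, 14, 1, 9] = (1 10 12 5 16 9 3 15)(2 7 8)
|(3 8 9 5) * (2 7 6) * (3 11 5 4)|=12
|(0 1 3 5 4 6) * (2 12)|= |(0 1 3 5 4 6)(2 12)|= 6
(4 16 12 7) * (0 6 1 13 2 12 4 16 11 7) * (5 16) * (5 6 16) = (0 16 4 11 7 6 1 13 2 12) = [16, 13, 12, 3, 11, 5, 1, 6, 8, 9, 10, 7, 0, 2, 14, 15, 4]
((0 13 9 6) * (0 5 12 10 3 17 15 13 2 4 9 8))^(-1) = ((0 2 4 9 6 5 12 10 3 17 15 13 8))^(-1) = (0 8 13 15 17 3 10 12 5 6 9 4 2)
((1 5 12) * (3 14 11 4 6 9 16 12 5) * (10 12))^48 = (1 10 9 4 14)(3 12 16 6 11) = ((1 3 14 11 4 6 9 16 10 12))^48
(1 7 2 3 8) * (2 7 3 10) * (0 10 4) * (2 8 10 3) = (0 3 10 8 1 2 4) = [3, 2, 4, 10, 0, 5, 6, 7, 1, 9, 8]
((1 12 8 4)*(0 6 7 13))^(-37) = (0 13 7 6)(1 4 8 12)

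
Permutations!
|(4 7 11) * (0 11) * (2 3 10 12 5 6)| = 12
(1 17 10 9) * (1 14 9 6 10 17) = (17)(6 10)(9 14) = [0, 1, 2, 3, 4, 5, 10, 7, 8, 14, 6, 11, 12, 13, 9, 15, 16, 17]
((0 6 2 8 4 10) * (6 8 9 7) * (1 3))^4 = (10)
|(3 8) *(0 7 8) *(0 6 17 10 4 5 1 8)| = 8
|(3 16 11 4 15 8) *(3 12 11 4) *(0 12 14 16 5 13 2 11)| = 10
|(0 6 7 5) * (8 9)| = |(0 6 7 5)(8 9)| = 4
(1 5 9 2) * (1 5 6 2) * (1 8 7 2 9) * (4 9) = (1 6 4 9 8 7 2 5) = [0, 6, 5, 3, 9, 1, 4, 2, 7, 8]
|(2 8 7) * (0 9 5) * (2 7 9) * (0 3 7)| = |(0 2 8 9 5 3 7)| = 7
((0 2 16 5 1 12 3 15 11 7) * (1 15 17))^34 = ((0 2 16 5 15 11 7)(1 12 3 17))^34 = (0 7 11 15 5 16 2)(1 3)(12 17)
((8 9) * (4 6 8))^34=((4 6 8 9))^34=(4 8)(6 9)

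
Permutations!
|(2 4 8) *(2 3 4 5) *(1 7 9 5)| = |(1 7 9 5 2)(3 4 8)| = 15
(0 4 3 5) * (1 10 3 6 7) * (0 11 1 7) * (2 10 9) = (0 4 6)(1 9 2 10 3 5 11) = [4, 9, 10, 5, 6, 11, 0, 7, 8, 2, 3, 1]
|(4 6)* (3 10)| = 2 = |(3 10)(4 6)|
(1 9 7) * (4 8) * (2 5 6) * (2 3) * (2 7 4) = (1 9 4 8 2 5 6 3 7) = [0, 9, 5, 7, 8, 6, 3, 1, 2, 4]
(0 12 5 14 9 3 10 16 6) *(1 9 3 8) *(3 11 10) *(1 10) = (0 12 5 14 11 1 9 8 10 16 6) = [12, 9, 2, 3, 4, 14, 0, 7, 10, 8, 16, 1, 5, 13, 11, 15, 6]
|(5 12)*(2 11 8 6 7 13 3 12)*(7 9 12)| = |(2 11 8 6 9 12 5)(3 7 13)| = 21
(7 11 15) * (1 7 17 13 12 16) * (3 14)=[0, 7, 2, 14, 4, 5, 6, 11, 8, 9, 10, 15, 16, 12, 3, 17, 1, 13]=(1 7 11 15 17 13 12 16)(3 14)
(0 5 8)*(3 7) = (0 5 8)(3 7) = [5, 1, 2, 7, 4, 8, 6, 3, 0]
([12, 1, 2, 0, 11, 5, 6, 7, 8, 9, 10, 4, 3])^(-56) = [12, 1, 2, 0, 4, 5, 6, 7, 8, 9, 10, 11, 3]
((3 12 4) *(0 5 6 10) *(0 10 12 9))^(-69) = (0 5 6 12 4 3 9)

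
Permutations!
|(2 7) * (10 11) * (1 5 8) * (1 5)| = 2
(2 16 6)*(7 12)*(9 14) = [0, 1, 16, 3, 4, 5, 2, 12, 8, 14, 10, 11, 7, 13, 9, 15, 6] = (2 16 6)(7 12)(9 14)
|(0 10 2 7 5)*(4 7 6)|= |(0 10 2 6 4 7 5)|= 7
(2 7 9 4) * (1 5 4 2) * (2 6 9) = (1 5 4)(2 7)(6 9) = [0, 5, 7, 3, 1, 4, 9, 2, 8, 6]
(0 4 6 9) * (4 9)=(0 9)(4 6)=[9, 1, 2, 3, 6, 5, 4, 7, 8, 0]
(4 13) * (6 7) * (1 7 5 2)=(1 7 6 5 2)(4 13)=[0, 7, 1, 3, 13, 2, 5, 6, 8, 9, 10, 11, 12, 4]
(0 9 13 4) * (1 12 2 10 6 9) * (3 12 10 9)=(0 1 10 6 3 12 2 9 13 4)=[1, 10, 9, 12, 0, 5, 3, 7, 8, 13, 6, 11, 2, 4]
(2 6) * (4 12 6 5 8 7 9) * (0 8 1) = (0 8 7 9 4 12 6 2 5 1) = [8, 0, 5, 3, 12, 1, 2, 9, 7, 4, 10, 11, 6]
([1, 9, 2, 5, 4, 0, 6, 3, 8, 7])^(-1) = (0 5 3 7 9 1)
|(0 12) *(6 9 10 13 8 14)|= |(0 12)(6 9 10 13 8 14)|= 6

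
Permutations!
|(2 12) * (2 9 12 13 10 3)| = 4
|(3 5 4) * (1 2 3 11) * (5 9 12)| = 8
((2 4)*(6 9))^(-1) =(2 4)(6 9)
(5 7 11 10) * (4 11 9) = (4 11 10 5 7 9) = [0, 1, 2, 3, 11, 7, 6, 9, 8, 4, 5, 10]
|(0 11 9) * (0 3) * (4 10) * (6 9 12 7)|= 14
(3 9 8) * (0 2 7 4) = [2, 1, 7, 9, 0, 5, 6, 4, 3, 8] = (0 2 7 4)(3 9 8)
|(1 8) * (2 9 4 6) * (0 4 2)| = |(0 4 6)(1 8)(2 9)| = 6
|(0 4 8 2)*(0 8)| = 2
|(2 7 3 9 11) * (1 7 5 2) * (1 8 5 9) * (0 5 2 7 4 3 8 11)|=6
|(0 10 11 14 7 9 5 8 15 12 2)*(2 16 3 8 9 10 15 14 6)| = 12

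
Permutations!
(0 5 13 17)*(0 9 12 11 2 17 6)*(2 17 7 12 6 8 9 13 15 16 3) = (0 5 15 16 3 2 7 12 11 17 13 8 9 6) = [5, 1, 7, 2, 4, 15, 0, 12, 9, 6, 10, 17, 11, 8, 14, 16, 3, 13]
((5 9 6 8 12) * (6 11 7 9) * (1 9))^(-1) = ((1 9 11 7)(5 6 8 12))^(-1) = (1 7 11 9)(5 12 8 6)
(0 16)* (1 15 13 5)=(0 16)(1 15 13 5)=[16, 15, 2, 3, 4, 1, 6, 7, 8, 9, 10, 11, 12, 5, 14, 13, 0]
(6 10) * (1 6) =(1 6 10) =[0, 6, 2, 3, 4, 5, 10, 7, 8, 9, 1]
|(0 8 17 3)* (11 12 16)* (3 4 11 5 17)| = 6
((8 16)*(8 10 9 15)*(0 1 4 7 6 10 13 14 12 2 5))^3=(0 7 9 16 12)(1 6 15 13 2)(4 10 8 14 5)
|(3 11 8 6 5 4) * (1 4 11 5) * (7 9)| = |(1 4 3 5 11 8 6)(7 9)| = 14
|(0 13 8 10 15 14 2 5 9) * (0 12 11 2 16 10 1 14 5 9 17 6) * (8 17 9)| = |(0 13 17 6)(1 14 16 10 15 5 9 12 11 2 8)| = 44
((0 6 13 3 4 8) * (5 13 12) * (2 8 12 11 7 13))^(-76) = ((0 6 11 7 13 3 4 12 5 2 8))^(-76) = (0 6 11 7 13 3 4 12 5 2 8)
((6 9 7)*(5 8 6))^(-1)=(5 7 9 6 8)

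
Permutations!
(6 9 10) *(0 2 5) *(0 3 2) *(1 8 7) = (1 8 7)(2 5 3)(6 9 10) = [0, 8, 5, 2, 4, 3, 9, 1, 7, 10, 6]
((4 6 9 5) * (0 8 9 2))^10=(0 5 2 9 6 8 4)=((0 8 9 5 4 6 2))^10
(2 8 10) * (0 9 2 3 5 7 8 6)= [9, 1, 6, 5, 4, 7, 0, 8, 10, 2, 3]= (0 9 2 6)(3 5 7 8 10)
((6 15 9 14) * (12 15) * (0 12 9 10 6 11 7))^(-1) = (0 7 11 14 9 6 10 15 12)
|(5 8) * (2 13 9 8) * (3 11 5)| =|(2 13 9 8 3 11 5)| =7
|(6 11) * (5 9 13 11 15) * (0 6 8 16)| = |(0 6 15 5 9 13 11 8 16)| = 9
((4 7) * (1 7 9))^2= (1 4)(7 9)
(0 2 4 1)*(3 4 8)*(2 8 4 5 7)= (0 8 3 5 7 2 4 1)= [8, 0, 4, 5, 1, 7, 6, 2, 3]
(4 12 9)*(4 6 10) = (4 12 9 6 10) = [0, 1, 2, 3, 12, 5, 10, 7, 8, 6, 4, 11, 9]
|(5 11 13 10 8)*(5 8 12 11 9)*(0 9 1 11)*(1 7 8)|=10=|(0 9 5 7 8 1 11 13 10 12)|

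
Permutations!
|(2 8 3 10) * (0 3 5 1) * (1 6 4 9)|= |(0 3 10 2 8 5 6 4 9 1)|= 10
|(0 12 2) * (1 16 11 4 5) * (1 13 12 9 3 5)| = |(0 9 3 5 13 12 2)(1 16 11 4)| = 28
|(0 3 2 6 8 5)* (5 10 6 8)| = 7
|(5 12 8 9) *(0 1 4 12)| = 7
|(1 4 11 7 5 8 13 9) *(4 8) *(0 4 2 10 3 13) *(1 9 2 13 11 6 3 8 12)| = 22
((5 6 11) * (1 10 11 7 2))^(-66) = ((1 10 11 5 6 7 2))^(-66) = (1 6 10 7 11 2 5)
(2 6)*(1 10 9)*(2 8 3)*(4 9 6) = (1 10 6 8 3 2 4 9) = [0, 10, 4, 2, 9, 5, 8, 7, 3, 1, 6]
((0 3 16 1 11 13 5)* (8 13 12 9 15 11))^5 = ((0 3 16 1 8 13 5)(9 15 11 12))^5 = (0 13 1 3 5 8 16)(9 15 11 12)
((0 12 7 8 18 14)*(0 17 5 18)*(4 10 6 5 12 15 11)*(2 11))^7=(0 5)(2 14)(4 12)(6 8)(7 10)(11 17)(15 18)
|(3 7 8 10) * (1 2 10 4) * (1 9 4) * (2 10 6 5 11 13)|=|(1 10 3 7 8)(2 6 5 11 13)(4 9)|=10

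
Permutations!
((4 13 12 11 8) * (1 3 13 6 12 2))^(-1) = ((1 3 13 2)(4 6 12 11 8))^(-1) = (1 2 13 3)(4 8 11 12 6)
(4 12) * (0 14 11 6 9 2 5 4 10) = (0 14 11 6 9 2 5 4 12 10) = [14, 1, 5, 3, 12, 4, 9, 7, 8, 2, 0, 6, 10, 13, 11]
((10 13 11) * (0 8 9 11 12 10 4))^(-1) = ((0 8 9 11 4)(10 13 12))^(-1) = (0 4 11 9 8)(10 12 13)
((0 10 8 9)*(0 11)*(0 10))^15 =((8 9 11 10))^15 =(8 10 11 9)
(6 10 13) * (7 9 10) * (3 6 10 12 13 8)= (3 6 7 9 12 13 10 8)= [0, 1, 2, 6, 4, 5, 7, 9, 3, 12, 8, 11, 13, 10]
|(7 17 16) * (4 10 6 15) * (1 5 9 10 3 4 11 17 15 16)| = 10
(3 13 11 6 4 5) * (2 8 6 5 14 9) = (2 8 6 4 14 9)(3 13 11 5) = [0, 1, 8, 13, 14, 3, 4, 7, 6, 2, 10, 5, 12, 11, 9]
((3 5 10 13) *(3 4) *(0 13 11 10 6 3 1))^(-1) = ((0 13 4 1)(3 5 6)(10 11))^(-1) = (0 1 4 13)(3 6 5)(10 11)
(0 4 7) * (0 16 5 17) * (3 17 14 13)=(0 4 7 16 5 14 13 3 17)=[4, 1, 2, 17, 7, 14, 6, 16, 8, 9, 10, 11, 12, 3, 13, 15, 5, 0]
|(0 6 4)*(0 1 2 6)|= |(1 2 6 4)|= 4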